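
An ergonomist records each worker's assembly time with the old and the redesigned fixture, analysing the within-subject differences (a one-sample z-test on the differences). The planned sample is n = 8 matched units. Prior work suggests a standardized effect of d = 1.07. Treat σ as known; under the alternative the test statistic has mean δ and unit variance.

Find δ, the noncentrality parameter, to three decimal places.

The noncentrality parameter scales effect size by the design's sample-size factor: δ = d·√n = 1.07 × √8 = 3.0264

δ ≈ 3.026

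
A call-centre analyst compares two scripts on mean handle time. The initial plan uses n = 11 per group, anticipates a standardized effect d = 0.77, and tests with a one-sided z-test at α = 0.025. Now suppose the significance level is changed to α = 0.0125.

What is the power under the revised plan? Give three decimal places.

δ = d·√(n/2) = 0.77 × √(11/2) = 1.8058 (unchanged). New critical value: z_{0.0125} = 2.241.
Revised power = Φ(δ − 2.241) = Φ(-0.436) = 0.3316.

Power ≈ 0.332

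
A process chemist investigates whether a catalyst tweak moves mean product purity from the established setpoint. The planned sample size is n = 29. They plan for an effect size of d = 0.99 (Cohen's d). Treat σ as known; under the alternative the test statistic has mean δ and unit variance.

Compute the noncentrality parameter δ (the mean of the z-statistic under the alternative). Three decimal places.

δ ≈ 5.331

δ = d·√n = 0.99 × √29 = 5.3313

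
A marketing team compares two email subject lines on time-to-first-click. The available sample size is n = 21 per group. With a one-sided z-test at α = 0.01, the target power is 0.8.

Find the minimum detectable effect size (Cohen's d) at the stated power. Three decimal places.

Need Φ(δ − 2.326) = 0.8, so δ = 2.326 + 0.842 = 3.168.
δ = d·√(n/2) ⇒ d = δ/√(n/2) = 3.168/√(21/2) = 0.9777.

d ≈ 0.978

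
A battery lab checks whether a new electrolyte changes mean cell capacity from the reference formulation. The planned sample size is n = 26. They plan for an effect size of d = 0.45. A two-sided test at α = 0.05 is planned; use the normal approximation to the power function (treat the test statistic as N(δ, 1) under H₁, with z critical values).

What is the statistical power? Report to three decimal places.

Noncentrality parameter: δ = d·√n = 0.45 × √26 = 2.2946
Two-sided α = 0.05 → critical value z_{0.025} = 1.960.
Power = Φ(δ − 1.960) + Φ(−δ − 1.960) = Φ(0.335) + Φ(-4.255) = 0.6310 + 0.0000 = 0.6310.

Power ≈ 0.631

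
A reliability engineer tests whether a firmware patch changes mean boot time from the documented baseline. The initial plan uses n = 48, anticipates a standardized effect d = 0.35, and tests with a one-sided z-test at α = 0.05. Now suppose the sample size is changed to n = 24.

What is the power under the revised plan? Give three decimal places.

Power ≈ 0.528

With n = 24: δ = d·√n = 0.35 × √24 = 1.7146. Critical value z_{0.05} = 1.645.
Revised power = P(Z > 1.645 − δ) = Φ(0.070) = 0.5278.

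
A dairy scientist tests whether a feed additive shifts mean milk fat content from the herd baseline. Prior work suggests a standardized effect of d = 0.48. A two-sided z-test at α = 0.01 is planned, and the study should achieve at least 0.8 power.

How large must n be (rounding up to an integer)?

Set Φ(δ − 2.576) = 0.8; then δ − 2.576 = Φ⁻¹(0.8) = 0.842, giving δ = 3.417.
(For δ > 0 the lower-tail rejection region contributes negligibly to power, so the one-term inversion is standard.)
δ = d·√n ⇒ n = (δ/d)² = (3.417 / 0.48)² = 50.69.
Rounding up, n = 51.

n = 51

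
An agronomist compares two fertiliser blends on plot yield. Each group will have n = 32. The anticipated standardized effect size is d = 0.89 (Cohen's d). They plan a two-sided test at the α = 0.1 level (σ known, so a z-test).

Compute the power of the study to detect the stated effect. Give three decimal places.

Noncentrality parameter: δ = d·√(n/2) = 0.89 × √(32/2) = 3.5600
Two-sided α = 0.1 → critical value z_{0.05} = 1.645.
Power = Φ(δ − 1.645) + Φ(−δ − 1.645) = Φ(1.915) + Φ(-5.205) = 0.9723 + 0.0000 = 0.9723.

Power ≈ 0.972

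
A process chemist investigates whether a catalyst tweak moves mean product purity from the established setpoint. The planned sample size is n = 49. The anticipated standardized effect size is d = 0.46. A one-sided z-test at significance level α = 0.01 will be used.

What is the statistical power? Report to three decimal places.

Noncentrality parameter: δ = d·√n = 0.46 × √49 = 3.2200
One-sided α = 0.01 → critical value z_{0.01} = 2.326.
Power = Φ(δ − 2.326) = Φ(0.894) = 0.8142.

Power ≈ 0.814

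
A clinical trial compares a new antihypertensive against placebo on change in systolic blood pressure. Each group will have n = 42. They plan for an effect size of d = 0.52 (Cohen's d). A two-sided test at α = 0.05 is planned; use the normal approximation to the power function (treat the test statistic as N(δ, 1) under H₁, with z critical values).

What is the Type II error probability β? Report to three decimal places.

Noncentrality parameter: λ = d·√(n/2) = 0.52 × √(42/2) = 2.3829
Critical value for a two-sided test at α = 0.05: z_{α/2} = 1.960.
Power = Φ(λ − 1.960) + Φ(−λ − 1.960) = Φ(0.423) + Φ(-4.343) = 0.6638 + 0.0000 = 0.6639.
Type II error: β = 1 − power = 1 − 0.6639 = 0.3361.

β ≈ 0.336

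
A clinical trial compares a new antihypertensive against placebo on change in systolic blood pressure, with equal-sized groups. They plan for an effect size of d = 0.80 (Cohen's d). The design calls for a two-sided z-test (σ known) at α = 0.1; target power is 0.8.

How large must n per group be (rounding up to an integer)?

n = 20 per group

Set Φ(δ − 1.645) = 0.8; then δ − 1.645 = Φ⁻¹(0.8) = 0.842, giving δ = 2.486.
(The Φ(−δ − z_{α/2}) term is vanishingly small for δ > 0 and is dropped in the standard sample-size formula.)
δ = d·√(n/2) ⇒ n = 2(δ/d)² = 2 × (2.486 / 0.80)² = 19.32.
Round up to the next whole unit.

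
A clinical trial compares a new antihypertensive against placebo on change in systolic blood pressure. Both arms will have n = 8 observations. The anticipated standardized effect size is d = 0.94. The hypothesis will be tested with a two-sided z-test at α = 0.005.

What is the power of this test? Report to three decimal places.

Noncentrality parameter: δ = d·√(n/2) = 0.94 × √(8/2) = 1.8800
Two-sided α = 0.005 → critical value z_{0.0025} = 2.807.
Power = Φ(δ − 2.807) + Φ(−δ − 2.807) = Φ(-0.927) + Φ(-4.687) = 0.1770 + 0.0000 = 0.1770.

Power ≈ 0.177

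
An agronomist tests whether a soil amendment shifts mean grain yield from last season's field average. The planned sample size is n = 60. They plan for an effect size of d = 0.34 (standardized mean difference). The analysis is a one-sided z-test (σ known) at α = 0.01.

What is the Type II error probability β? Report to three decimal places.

Noncentrality parameter: λ = d·√n = 0.34 × √60 = 2.6336
One-sided α = 0.01 → critical value z_{0.01} = 2.326.
Power = Φ(λ − 2.326) = Φ(0.307) = 0.6207.
Type II error: β = 1 − power = 1 − 0.6207 = 0.3793.

β ≈ 0.379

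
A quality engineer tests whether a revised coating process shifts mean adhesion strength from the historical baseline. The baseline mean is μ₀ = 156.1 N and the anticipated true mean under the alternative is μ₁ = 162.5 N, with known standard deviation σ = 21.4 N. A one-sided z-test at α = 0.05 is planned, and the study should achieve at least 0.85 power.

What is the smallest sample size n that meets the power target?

n = 81

Standardized effect: d = |μ₁ − μ₀| / σ = |162.5 − 156.1| / 21.4 = 0.2991
For power 0.85 need Φ(δ − z_{0.05}) = 0.85, so δ = z_{0.05} + z_{0.15} = 1.645 + 1.036 = 2.681.
δ = d·√n ⇒ n = (δ/d)² = (2.681 / 0.2991)² = 80.38.
Rounding up, n = 81.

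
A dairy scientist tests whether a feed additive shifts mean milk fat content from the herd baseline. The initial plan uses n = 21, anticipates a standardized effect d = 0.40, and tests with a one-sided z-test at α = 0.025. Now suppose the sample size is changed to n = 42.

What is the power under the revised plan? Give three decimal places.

With n = 42: δ = d·√n = 0.40 × √42 = 2.5923. Critical value z_{0.025} = 1.960.
Revised power = P(Z > 1.960 − δ) = Φ(0.632) = 0.7364.

Power ≈ 0.736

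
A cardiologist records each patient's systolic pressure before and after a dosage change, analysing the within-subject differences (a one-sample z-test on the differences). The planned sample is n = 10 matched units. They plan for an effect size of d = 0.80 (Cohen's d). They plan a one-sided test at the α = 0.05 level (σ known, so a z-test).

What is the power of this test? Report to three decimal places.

Noncentrality parameter: δ = d·√n = 0.80 × √10 = 2.5298
One-sided α = 0.05 → critical value z_{0.05} = 1.645.
Power = Φ(δ − 1.645) = Φ(0.885) = 0.8119.

Power ≈ 0.812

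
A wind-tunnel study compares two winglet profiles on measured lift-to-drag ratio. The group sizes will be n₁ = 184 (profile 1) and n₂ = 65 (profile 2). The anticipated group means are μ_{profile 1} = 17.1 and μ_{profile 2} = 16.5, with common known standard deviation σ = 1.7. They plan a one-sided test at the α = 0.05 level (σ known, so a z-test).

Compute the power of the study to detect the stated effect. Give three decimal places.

Standardized effect: d = |μ_{profile 1} − μ_{profile 2}| / σ = |17.1 − 16.5| / 1.7 = 0.3529
Noncentrality parameter: δ = d / √(1/n₁ + 1/n₂) = 0.3529 / √(1/184 + 1/65) = 2.4461
One-sided α = 0.05 → critical value z_{0.05} = 1.645.
Power = P(Z > 1.645 − δ) = Φ(0.801) = 0.7885.

Power ≈ 0.788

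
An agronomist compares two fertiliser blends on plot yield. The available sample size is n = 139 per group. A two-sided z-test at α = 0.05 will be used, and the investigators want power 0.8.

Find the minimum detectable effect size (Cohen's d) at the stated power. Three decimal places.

Need Φ(δ − 1.960) = 0.8, so δ = 1.960 + 0.842 = 2.802.
(The second rejection-region term Φ(−δ − z_{α/2}) is negligible and dropped.)
δ = d·√(n/2) ⇒ d = δ/√(n/2) = 2.802/√(139/2) = 0.3361.

d ≈ 0.336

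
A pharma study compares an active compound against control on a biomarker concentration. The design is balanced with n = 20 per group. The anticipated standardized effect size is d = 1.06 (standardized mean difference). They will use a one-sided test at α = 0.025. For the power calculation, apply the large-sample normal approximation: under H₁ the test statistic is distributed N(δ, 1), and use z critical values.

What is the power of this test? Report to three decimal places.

Noncentrality parameter: δ = d·√(n/2) = 1.06 × √(20/2) = 3.3520
One-sided α = 0.025 → critical value z_{0.025} = 1.960.
Power = Φ(δ − 1.960) = Φ(1.392) = 0.9180.

Power ≈ 0.918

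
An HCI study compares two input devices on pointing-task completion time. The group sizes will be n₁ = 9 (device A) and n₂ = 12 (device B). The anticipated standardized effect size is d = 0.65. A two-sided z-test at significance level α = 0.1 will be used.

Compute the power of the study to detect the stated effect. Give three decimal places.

Power ≈ 0.433

Noncentrality parameter: λ = d / √(1/n₁ + 1/n₂) = 0.65 / √(1/9 + 1/12) = 1.4741
Two-sided α = 0.1 → critical value z_{0.05} = 1.645.
Power = Φ(λ − 1.645) + Φ(−λ − 1.645) = Φ(-0.171) + Φ(-3.119) = 0.4322 + 0.0009 = 0.4331.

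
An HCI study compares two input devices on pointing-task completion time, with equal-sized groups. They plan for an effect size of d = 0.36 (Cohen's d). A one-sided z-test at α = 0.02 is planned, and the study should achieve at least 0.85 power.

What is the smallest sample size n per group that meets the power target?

n = 148 per group

Set Φ(δ − 2.054) = 0.85; then δ − 2.054 = Φ⁻¹(0.85) = 1.036, giving δ = 3.090.
δ = d·√(n/2) ⇒ n = 2(δ/d)² = 2 × (3.090 / 0.36)² = 147.36.
Rounding up, n = 148 per group.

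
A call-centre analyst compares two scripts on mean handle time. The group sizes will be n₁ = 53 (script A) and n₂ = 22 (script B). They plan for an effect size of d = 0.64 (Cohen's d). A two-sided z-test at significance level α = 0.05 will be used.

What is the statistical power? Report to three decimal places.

Power ≈ 0.713

Noncentrality parameter: δ = d / √(1/n₁ + 1/n₂) = 0.64 / √(1/53 + 1/22) = 2.5235
Critical value for a two-sided test at α = 0.05: z_{α/2} = 1.960.
Power = Φ(δ − 1.960) + Φ(−δ − 1.960) = Φ(0.564) + Φ(-4.483) = 0.7135 + 0.0000 = 0.7135.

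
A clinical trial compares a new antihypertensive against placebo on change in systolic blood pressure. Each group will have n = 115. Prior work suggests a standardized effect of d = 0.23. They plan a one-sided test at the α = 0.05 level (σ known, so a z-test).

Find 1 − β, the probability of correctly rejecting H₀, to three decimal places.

Noncentrality parameter: δ = d·√(n/2) = 0.23 × √(115/2) = 1.7441
Critical value for a one-sided test at α = 0.05: z_α = 1.645.
Power = Φ(δ − 1.645) = Φ(0.099) = 0.5395.

Power ≈ 0.540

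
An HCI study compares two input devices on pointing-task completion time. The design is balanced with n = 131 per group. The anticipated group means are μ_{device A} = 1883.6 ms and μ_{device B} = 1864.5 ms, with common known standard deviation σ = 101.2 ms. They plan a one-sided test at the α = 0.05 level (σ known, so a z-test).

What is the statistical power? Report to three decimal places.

Standardized effect: d = |μ_{device A} − μ_{device B}| / σ = |1883.6 − 1864.5| / 101.2 = 0.1887
Noncentrality parameter: δ = d·√(n/2) = 0.1887 × √(131/2) = 1.5275
One-sided α = 0.05 → critical value z_{0.05} = 1.645.
Power = Φ(δ − 1.645) = Φ(-0.117) = 0.4533.

Power ≈ 0.453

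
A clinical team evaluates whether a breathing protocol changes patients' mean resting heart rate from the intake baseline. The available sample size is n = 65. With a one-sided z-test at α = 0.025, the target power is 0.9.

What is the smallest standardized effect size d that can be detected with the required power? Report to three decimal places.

Need Φ(δ − 1.960) = 0.9, so δ = 1.960 + 1.282 = 3.242.
δ = d·√n ⇒ d = δ/√n = 3.242/√65 = 0.4021.

d ≈ 0.402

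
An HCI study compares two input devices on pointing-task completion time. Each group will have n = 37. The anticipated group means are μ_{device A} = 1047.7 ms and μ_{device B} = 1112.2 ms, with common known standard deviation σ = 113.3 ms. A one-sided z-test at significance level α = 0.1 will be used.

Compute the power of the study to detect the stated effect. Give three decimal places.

Standardized effect: d = |μ_{device A} − μ_{device B}| / σ = |1047.7 − 1112.2| / 113.3 = 0.5693
Noncentrality parameter: δ = d·√(n/2) = 0.5693 × √(37/2) = 2.4486
Critical value for a one-sided test at α = 0.1: z_α = 1.282.
Power = Φ(δ − 1.282) = Φ(1.167) = 0.8784.

Power ≈ 0.878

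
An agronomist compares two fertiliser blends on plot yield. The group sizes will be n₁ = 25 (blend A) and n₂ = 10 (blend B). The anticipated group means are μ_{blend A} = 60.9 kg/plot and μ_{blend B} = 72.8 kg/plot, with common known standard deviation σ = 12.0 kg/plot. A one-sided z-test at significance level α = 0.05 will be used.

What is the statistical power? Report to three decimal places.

Standardized effect: d = |μ_{blend A} − μ_{blend B}| / σ = |60.9 − 72.8| / 12.0 = 0.9917
Noncentrality parameter: δ = d / √(1/n₁ + 1/n₂) = 0.9917 / √(1/25 + 1/10) = 2.6503
Critical value for a one-sided test at α = 0.05: z_α = 1.645.
Power = Φ(δ − 1.645) = Φ(1.005) = 0.8427.

Power ≈ 0.843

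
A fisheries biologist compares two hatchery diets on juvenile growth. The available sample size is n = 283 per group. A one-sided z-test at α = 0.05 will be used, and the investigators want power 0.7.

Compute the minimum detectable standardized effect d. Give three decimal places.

Need Φ(δ − 1.645) = 0.7, so δ = 1.645 + 0.524 = 2.169.
δ = d·√(n/2) ⇒ d = δ/√(n/2) = 2.169/√(283/2) = 0.1824.

d ≈ 0.182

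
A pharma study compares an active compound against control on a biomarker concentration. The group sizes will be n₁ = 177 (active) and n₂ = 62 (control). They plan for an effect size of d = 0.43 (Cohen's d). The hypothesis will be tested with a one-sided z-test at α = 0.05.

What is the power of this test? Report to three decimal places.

Noncentrality parameter: δ = d / √(1/n₁ + 1/n₂) = 0.43 / √(1/177 + 1/62) = 2.9137
Critical value for a one-sided test at α = 0.05: z_α = 1.645.
Power = P(Z > 1.645 − δ) = Φ(1.269) = 0.8978.

Power ≈ 0.898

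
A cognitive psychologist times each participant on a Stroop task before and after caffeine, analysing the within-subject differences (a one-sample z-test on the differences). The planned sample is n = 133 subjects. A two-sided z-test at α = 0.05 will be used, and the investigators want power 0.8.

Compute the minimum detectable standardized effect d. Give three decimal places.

d ≈ 0.243

Required noncentrality: δ = z_{0.025} + z_{0.20} = 1.960 + 0.842 = 2.802.
(Lower-tail contribution to power is negligible for δ > 0.)
δ = d·√n ⇒ d = δ/√n = 2.802/√133 = 0.2429.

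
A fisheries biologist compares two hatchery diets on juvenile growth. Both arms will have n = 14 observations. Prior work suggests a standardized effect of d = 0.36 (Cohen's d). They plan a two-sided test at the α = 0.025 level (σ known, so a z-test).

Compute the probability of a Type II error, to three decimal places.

Noncentrality parameter: δ = d·√(n/2) = 0.36 × √(14/2) = 0.9525
Two-sided α = 0.025 → critical value z_{0.0125} = 2.241.
Power = Φ(δ − 2.241) + Φ(−δ − 2.241) = Φ(-1.289) + Φ(-3.194) = 0.0987 + 0.0007 = 0.0994.
Type II error: β = 1 − power = 1 − 0.0994 = 0.9006.

β ≈ 0.901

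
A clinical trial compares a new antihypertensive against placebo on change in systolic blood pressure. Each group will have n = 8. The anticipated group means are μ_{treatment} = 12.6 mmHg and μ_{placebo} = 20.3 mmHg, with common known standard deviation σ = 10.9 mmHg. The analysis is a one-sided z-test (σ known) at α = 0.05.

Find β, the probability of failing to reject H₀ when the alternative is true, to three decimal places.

Standardized effect: d = |μ_{treatment} − μ_{placebo}| / σ = |12.6 − 20.3| / 10.9 = 0.7064
Noncentrality parameter: δ = d·√(n/2) = 0.7064 × √(8/2) = 1.4128
Critical value for a one-sided test at α = 0.05: z_α = 1.645.
Power = Φ(δ − 1.645) = Φ(-0.232) = 0.4083.
Type II error: β = 1 − power = 1 − 0.4083 = 0.5917.

β ≈ 0.592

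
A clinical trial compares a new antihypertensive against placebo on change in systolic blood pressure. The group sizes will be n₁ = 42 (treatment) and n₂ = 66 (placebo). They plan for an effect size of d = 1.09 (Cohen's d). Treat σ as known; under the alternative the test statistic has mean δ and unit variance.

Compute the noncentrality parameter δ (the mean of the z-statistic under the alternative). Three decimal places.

δ ≈ 5.522

δ = d / √(1/n₁ + 1/n₂) = 1.09 / √(1/42 + 1/66) = 5.5222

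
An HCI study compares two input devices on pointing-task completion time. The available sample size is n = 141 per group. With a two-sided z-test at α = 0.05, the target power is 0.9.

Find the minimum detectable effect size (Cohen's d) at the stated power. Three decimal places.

d ≈ 0.386

Need Φ(δ − 1.960) = 0.9, so δ = 1.960 + 1.282 = 3.242.
(Lower-tail contribution to power is negligible for δ > 0.)
δ = d·√(n/2) ⇒ d = δ/√(n/2) = 3.242/√(141/2) = 0.3861.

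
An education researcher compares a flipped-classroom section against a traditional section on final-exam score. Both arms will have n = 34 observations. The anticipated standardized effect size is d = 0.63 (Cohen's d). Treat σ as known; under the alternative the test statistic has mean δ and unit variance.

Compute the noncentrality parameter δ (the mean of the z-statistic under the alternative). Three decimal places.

δ ≈ 2.598

The noncentrality parameter scales effect size by the design's sample-size factor: δ = d·√(n/2) = 0.63 × √(34/2) = 2.5976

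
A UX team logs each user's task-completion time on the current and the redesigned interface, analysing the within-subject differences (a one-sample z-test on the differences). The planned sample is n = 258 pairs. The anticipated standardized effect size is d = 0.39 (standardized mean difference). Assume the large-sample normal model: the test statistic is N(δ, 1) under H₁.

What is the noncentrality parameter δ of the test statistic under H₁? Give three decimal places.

δ = d·√n = 0.39 × √258 = 6.2643

δ ≈ 6.264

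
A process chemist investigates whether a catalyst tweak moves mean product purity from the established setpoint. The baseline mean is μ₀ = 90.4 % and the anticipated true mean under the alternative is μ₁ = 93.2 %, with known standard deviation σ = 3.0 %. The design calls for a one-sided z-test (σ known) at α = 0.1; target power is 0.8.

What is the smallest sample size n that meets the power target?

Standardized effect: d = |μ₁ − μ₀| / σ = |93.2 − 90.4| / 3.0 = 0.9333
For power 0.8 need Φ(δ − z_{0.1}) = 0.8, so δ = z_{0.1} + z_{0.20} = 1.282 + 0.842 = 2.123.
δ = d·√n ⇒ n = (δ/d)² = (2.123 / 0.9333)² = 5.17.
Rounding up, n = 6.

n = 6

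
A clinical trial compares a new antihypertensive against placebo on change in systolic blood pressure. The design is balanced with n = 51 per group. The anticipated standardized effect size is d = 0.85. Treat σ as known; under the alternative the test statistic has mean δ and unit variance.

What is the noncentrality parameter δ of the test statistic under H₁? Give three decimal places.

δ ≈ 4.292

The noncentrality parameter scales effect size by the design's sample-size factor: δ = d·√(n/2) = 0.85 × √(51/2) = 4.2923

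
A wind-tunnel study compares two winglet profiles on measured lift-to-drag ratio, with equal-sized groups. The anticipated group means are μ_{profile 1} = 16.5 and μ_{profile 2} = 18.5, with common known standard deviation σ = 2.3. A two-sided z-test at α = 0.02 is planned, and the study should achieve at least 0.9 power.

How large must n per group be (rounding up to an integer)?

Standardized effect: d = |μ_{profile 1} − μ_{profile 2}| / σ = |16.5 − 18.5| / 2.3 = 0.8696
Set Φ(δ − 2.326) = 0.9; then δ − 2.326 = Φ⁻¹(0.9) = 1.282, giving δ = 3.608.
(The Φ(−δ − z_{α/2}) term is vanishingly small for δ > 0 and is dropped in the standard sample-size formula.)
δ = d·√(n/2) ⇒ n = 2(δ/d)² = 2 × (3.608 / 0.8696)² = 34.43.
Round up to the next whole unit.

n = 35 per group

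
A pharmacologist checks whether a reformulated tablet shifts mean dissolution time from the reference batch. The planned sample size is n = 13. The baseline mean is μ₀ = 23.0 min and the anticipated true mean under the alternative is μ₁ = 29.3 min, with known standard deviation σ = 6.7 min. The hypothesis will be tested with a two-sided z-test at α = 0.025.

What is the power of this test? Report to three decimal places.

Power ≈ 0.875

Standardized effect: d = |μ₁ − μ₀| / σ = |29.3 − 23.0| / 6.7 = 0.9403
Noncentrality parameter: δ = d·√n = 0.9403 × √13 = 3.3903
Two-sided α = 0.025 → critical value z_{0.0125} = 2.241.
Power = Φ(δ − 2.241) + Φ(−δ − 2.241) = Φ(1.149) + Φ(-5.632) = 0.8747 + 0.0000 = 0.8747.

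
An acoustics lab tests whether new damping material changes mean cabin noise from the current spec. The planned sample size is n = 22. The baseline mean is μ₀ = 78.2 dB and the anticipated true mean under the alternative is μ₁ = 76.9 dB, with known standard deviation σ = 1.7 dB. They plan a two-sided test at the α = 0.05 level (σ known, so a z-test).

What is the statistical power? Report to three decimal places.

Standardized effect: d = |μ₁ − μ₀| / σ = |76.9 − 78.2| / 1.7 = 0.7647
Noncentrality parameter: δ = d·√n = 0.7647 × √22 = 3.5868
Critical value for a two-sided test at α = 0.05: z_{α/2} = 1.960.
Power = Φ(δ − 1.960) + Φ(−δ − 1.960) = Φ(1.627) + Φ(-5.547) = 0.9481 + 0.0000 = 0.9481.

Power ≈ 0.948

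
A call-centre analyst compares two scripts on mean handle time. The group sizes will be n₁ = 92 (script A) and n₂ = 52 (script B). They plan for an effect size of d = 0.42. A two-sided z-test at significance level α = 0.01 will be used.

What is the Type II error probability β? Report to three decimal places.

β ≈ 0.562

Noncentrality parameter: δ = d / √(1/n₁ + 1/n₂) = 0.42 / √(1/92 + 1/52) = 2.4208
Critical value for a two-sided test at α = 0.01: z_{α/2} = 2.576.
Power = Φ(δ − 2.576) + Φ(−δ − 2.576) = Φ(-0.155) + Φ(-4.997) = 0.4384 + 0.0000 = 0.4384.
Type II error: β = 1 − power = 1 − 0.4384 = 0.5616.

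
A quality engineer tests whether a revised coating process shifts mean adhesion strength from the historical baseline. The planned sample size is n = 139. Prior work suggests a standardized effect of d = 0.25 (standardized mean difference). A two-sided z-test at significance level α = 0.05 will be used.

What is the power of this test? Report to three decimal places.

Noncentrality parameter: δ = d·√n = 0.25 × √139 = 2.9475
Critical value for a two-sided test at α = 0.05: z_{α/2} = 1.960.
Power = Φ(δ − 1.960) + Φ(−δ − 1.960) = Φ(0.987) + Φ(-4.907) = 0.8383 + 0.0000 = 0.8383.

Power ≈ 0.838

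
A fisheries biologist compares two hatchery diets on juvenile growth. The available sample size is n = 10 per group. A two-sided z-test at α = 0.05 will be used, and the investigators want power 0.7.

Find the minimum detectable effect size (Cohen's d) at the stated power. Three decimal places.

d ≈ 1.111

Required noncentrality: δ = z_{0.025} + z_{0.30} = 1.960 + 0.524 = 2.484.
(The second rejection-region term Φ(−δ − z_{α/2}) is negligible and dropped.)
δ = d·√(n/2) ⇒ d = δ/√(n/2) = 2.484/√(10/2) = 1.1110.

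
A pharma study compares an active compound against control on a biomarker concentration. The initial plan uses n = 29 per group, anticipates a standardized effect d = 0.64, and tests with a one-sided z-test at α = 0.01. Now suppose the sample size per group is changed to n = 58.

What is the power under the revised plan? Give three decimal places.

With n = 58 per group: δ = d·√(n/2) = 0.64 × √(58/2) = 3.4465. Critical value z_{0.01} = 2.326.
Revised power = P(Z > 2.326 − δ) = Φ(1.120) = 0.8687.

Power ≈ 0.869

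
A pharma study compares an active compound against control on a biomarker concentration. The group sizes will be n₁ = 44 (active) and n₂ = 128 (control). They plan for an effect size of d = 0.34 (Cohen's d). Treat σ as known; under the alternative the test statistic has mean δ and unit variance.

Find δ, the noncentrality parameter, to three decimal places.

δ = d / √(1/n₁ + 1/n₂) = 0.34 / √(1/44 + 1/128) = 1.9456

δ ≈ 1.946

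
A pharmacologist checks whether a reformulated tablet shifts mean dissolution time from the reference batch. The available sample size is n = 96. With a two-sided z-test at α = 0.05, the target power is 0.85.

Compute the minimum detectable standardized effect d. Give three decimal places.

d ≈ 0.306

Required noncentrality: δ = z_{0.025} + z_{0.15} = 1.960 + 1.036 = 2.996.
(The second rejection-region term Φ(−δ − z_{α/2}) is negligible and dropped.)
δ = d·√n ⇒ d = δ/√n = 2.996/√96 = 0.3058.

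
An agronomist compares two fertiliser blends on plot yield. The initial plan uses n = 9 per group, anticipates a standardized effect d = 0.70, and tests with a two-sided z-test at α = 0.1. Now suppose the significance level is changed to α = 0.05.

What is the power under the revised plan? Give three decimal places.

δ = d·√(n/2) = 0.70 × √(9/2) = 1.4849 (unchanged). New critical value: z_{0.025} = 1.960.
Revised power = Φ(δ − 1.960) + Φ(−δ − 1.960) = Φ(-0.475) + Φ(-3.445) = 0.3174 + 0.0003 = 0.3177.

Power ≈ 0.318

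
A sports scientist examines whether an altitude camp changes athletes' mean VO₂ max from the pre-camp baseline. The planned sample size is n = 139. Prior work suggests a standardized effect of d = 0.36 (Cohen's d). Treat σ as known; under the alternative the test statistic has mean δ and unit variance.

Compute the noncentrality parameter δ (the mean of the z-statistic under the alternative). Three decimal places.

δ = d·√n = 0.36 × √139 = 4.2443

δ ≈ 4.244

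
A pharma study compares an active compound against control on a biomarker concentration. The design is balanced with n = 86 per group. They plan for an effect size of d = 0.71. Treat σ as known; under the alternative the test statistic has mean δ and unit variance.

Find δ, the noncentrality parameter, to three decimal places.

δ = d·√(n/2) = 0.71 × √(86/2) = 4.6558

δ ≈ 4.656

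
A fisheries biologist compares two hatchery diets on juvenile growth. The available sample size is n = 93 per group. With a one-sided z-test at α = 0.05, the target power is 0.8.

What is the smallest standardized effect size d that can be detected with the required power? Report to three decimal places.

Need Φ(δ − 1.645) = 0.8, so δ = 1.645 + 0.842 = 2.486.
δ = d·√(n/2) ⇒ d = δ/√(n/2) = 2.486/√(93/2) = 0.3646.

d ≈ 0.365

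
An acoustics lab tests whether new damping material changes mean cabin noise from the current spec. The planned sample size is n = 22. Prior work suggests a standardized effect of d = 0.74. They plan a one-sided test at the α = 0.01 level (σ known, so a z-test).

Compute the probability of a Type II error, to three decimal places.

β ≈ 0.126

Noncentrality parameter: δ = d·√n = 0.74 × √22 = 3.4709
Critical value for a one-sided test at α = 0.01: z_α = 2.326.
Power = Φ(δ − 2.326) = Φ(1.145) = 0.8738.
Type II error: β = 1 − power = 1 − 0.8738 = 0.1262.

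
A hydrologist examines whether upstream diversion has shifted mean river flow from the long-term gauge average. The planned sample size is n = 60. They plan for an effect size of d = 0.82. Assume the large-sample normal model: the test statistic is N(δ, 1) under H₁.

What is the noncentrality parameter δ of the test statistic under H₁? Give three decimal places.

δ = d·√n = 0.82 × √60 = 6.3517

δ ≈ 6.352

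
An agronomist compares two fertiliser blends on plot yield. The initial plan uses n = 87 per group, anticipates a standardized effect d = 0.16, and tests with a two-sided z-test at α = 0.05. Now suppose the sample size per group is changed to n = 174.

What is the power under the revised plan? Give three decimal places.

With n = 174 per group: δ = d·√(n/2) = 0.16 × √(174/2) = 1.4924. Critical value z_{0.025} = 1.960.
Revised power = Φ(δ − 1.960) + Φ(−δ − 1.960) = Φ(-0.468) + Φ(-3.452) = 0.3200 + 0.0003 = 0.3203.

Power ≈ 0.320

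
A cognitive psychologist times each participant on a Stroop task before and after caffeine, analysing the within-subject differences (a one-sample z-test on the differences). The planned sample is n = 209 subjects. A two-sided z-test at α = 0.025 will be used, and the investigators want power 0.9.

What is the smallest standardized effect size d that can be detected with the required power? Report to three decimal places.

Need Φ(δ − 2.241) = 0.9, so δ = 2.241 + 1.282 = 3.523.
(Lower-tail contribution to power is negligible for δ > 0.)
δ = d·√n ⇒ d = δ/√n = 3.523/√209 = 0.2437.

d ≈ 0.244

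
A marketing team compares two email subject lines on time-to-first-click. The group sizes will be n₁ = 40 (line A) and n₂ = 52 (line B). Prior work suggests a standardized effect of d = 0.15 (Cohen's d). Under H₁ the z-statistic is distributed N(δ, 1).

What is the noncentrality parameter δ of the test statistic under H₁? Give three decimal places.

δ ≈ 0.713

The noncentrality parameter scales effect size by the design's sample-size factor: δ = d / √(1/n₁ + 1/n₂) = 0.15 / √(1/40 + 1/52) = 0.7132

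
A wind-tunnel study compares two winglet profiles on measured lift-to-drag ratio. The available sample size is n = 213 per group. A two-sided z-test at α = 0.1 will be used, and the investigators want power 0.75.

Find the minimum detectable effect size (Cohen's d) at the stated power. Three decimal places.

d ≈ 0.225

Need Φ(δ − 1.645) = 0.75, so δ = 1.645 + 0.674 = 2.319.
(Lower-tail contribution to power is negligible for δ > 0.)
δ = d·√(n/2) ⇒ d = δ/√(n/2) = 2.319/√(213/2) = 0.2247.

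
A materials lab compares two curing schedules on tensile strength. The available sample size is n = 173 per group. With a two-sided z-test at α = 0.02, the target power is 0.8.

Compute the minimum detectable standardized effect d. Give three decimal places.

d ≈ 0.341

Required noncentrality: δ = z_{0.01} + z_{0.20} = 2.326 + 0.842 = 3.168.
(The second rejection-region term Φ(−δ − z_{α/2}) is negligible and dropped.)
δ = d·√(n/2) ⇒ d = δ/√(n/2) = 3.168/√(173/2) = 0.3406.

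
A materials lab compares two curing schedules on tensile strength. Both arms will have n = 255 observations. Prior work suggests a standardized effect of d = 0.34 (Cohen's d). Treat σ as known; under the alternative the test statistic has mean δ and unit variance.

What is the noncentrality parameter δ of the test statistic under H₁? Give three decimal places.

δ ≈ 3.839

δ = d·√(n/2) = 0.34 × √(255/2) = 3.8391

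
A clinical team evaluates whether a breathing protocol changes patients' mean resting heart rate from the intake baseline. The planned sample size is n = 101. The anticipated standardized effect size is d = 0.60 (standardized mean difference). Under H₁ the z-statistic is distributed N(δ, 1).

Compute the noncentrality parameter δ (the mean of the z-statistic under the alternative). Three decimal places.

δ = d·√n = 0.60 × √101 = 6.0299

δ ≈ 6.030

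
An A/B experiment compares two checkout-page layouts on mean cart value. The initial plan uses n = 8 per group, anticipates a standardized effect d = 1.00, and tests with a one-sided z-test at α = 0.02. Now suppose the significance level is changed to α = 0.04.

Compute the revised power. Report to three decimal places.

δ = d·√(n/2) = 1.00 × √(8/2) = 2.0000 (unchanged). New critical value: z_{0.04} = 1.751.
Revised power = P(Z > 1.751 − δ) = Φ(0.249) = 0.5984.

Power ≈ 0.598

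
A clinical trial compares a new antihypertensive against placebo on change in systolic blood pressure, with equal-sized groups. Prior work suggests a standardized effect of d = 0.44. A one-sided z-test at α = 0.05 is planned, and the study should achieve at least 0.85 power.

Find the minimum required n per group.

n = 75 per group

Set Φ(δ − 1.645) = 0.85; then δ − 1.645 = Φ⁻¹(0.85) = 1.036, giving δ = 2.681.
δ = d·√(n/2) ⇒ n = 2(δ/d)² = 2 × (2.681 / 0.44)² = 74.27.
Rounding up, n = 75 per group.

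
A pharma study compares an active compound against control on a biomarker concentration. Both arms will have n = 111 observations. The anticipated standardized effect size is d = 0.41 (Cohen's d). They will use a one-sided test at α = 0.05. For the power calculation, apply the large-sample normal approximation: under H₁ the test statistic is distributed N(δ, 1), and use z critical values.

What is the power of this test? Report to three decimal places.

Noncentrality parameter: δ = d·√(n/2) = 0.41 × √(111/2) = 3.0544
Critical value for a one-sided test at α = 0.05: z_α = 1.645.
Power = Φ(δ − 1.645) = Φ(1.410) = 0.9207.

Power ≈ 0.921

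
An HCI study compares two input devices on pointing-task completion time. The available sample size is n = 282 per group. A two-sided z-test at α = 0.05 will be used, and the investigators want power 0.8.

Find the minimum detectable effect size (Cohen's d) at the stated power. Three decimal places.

Need Φ(δ − 1.960) = 0.8, so δ = 1.960 + 0.842 = 2.802.
(The second rejection-region term Φ(−δ − z_{α/2}) is negligible and dropped.)
δ = d·√(n/2) ⇒ d = δ/√(n/2) = 2.802/√(282/2) = 0.2359.

d ≈ 0.236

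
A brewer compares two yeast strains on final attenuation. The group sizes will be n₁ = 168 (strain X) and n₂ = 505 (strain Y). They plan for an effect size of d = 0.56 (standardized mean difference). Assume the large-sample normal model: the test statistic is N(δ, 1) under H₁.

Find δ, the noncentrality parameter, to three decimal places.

δ = d / √(1/n₁ + 1/n₂) = 0.56 / √(1/168 + 1/505) = 6.2875

δ ≈ 6.288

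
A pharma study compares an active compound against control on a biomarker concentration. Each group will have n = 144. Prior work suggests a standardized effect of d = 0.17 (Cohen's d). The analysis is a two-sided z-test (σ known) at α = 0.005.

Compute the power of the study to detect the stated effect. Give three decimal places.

Noncentrality parameter: δ = d·√(n/2) = 0.17 × √(144/2) = 1.4425
Critical value for a two-sided test at α = 0.005: z_{α/2} = 2.807.
Power = Φ(δ − 2.807) + Φ(−δ − 2.807) = Φ(-1.365) + Φ(-4.250) = 0.0862 + 0.0000 = 0.0862.

Power ≈ 0.086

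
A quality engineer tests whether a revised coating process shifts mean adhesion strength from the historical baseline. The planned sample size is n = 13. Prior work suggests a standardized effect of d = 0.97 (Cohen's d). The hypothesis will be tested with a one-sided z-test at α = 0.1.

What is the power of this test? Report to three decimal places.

Power ≈ 0.987

Noncentrality parameter: δ = d·√n = 0.97 × √13 = 3.4974
One-sided α = 0.1 → critical value z_{0.1} = 1.282.
Power = P(Z > 1.282 − δ) = Φ(2.216) = 0.9866.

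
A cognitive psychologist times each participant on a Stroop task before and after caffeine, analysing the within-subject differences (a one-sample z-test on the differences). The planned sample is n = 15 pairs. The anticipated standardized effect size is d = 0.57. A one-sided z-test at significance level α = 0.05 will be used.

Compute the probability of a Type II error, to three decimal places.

β ≈ 0.287

Noncentrality parameter: δ = d·√n = 0.57 × √15 = 2.2076
Critical value for a one-sided test at α = 0.05: z_α = 1.645.
Power = P(Z > 1.645 − δ) = Φ(0.563) = 0.7132.
Type II error: β = 1 − power = 1 − 0.7132 = 0.2868.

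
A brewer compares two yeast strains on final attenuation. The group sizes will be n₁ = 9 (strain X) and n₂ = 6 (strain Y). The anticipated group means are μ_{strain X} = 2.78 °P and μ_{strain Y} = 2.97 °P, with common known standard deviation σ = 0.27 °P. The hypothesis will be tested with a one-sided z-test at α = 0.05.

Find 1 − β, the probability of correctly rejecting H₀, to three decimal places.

Power ≈ 0.378

Standardized effect: d = |μ_{strain X} − μ_{strain Y}| / σ = |2.78 − 2.97| / 0.27 = 0.7037
Noncentrality parameter: δ = d / √(1/n₁ + 1/n₂) = 0.7037 / √(1/9 + 1/6) = 1.3352
One-sided α = 0.05 → critical value z_{0.05} = 1.645.
Power = Φ(δ − 1.645) = Φ(-0.310) = 0.3784.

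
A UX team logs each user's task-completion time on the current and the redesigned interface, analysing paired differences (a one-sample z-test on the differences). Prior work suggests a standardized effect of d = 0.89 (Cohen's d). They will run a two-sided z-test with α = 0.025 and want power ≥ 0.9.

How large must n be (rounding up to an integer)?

Set Φ(δ − 2.241) = 0.9; then δ − 2.241 = Φ⁻¹(0.9) = 1.282, giving δ = 3.523.
(The Φ(−δ − z_{α/2}) term is vanishingly small for δ > 0 and is dropped in the standard sample-size formula.)
δ = d·√n ⇒ n = (δ/d)² = (3.523 / 0.89)² = 15.67.
Round up to the next whole unit.

n = 16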